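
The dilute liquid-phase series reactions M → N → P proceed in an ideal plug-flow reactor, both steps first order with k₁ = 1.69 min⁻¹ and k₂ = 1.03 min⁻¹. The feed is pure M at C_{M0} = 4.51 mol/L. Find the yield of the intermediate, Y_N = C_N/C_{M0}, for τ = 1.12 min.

0.422

Solving the coupled first-order balances gives C_N(τ) = [k₁/(k₂−k₁)]·C_{M0}·(e^(−k₁τ) − e^(−k₂τ)).
e^(−k₁τ) = e^(−1.69×1.12) = e^(−1.893) = 0.1506; e^(−k₂τ) = e^(−1.154) = 0.3155.
C_N = 1.69×4.51/(1.03−1.69) × (0.1506−0.3155) = (-11.55)×(-0.1648) = 1.904 mol/L.
Y_N = C_N/C_{M0} = 1.904/4.51 = 0.422.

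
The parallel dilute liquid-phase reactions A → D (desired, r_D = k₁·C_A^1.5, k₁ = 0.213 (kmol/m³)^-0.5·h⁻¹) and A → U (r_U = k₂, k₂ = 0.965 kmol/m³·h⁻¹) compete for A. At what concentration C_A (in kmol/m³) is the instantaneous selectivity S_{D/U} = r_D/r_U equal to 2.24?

S_{D/U} = (k₁/k₂)·C_A^1.5 ⇒ C_A = (S·k₂/k₁)^(1/1.5).
= (2.24×0.965/0.213)^(0.6667) = (10.15)^(0.6667) = 4.69 kmol/m³.

4.69 kmol/m³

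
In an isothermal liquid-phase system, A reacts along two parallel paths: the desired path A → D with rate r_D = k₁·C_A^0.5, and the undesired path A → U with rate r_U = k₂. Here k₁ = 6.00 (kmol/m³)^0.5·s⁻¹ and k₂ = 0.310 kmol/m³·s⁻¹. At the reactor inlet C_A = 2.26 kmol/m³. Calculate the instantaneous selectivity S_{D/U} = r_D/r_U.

S_{D/U} = r_D/r_U = (k₁·C_A^0.5)/(k₂) = (k₁/k₂)·C_A^0.5.
= (6.00×2.260^0.5) / (0.310) = 9.020/0.3100 = 29.1.

29.1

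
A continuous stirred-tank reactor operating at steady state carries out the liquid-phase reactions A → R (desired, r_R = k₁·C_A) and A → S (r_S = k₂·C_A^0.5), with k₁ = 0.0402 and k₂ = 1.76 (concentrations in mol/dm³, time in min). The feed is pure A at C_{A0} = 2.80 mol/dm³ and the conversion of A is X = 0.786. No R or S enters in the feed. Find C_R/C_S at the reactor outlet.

Exit C_A = C_{A0}(1−X) = 2.80×0.214 = 0.5992 mol/dm³.
A CSTR operates uniformly at the exit composition, giving r_R = 0.02409 and r_S = 1.362 (each k·C_A^n at C_A = 0.5992).
Overall selectivity = C_R/C_S = r_Rτ/(r_Sτ) = r_R/r_S = 0.0177.

0.0177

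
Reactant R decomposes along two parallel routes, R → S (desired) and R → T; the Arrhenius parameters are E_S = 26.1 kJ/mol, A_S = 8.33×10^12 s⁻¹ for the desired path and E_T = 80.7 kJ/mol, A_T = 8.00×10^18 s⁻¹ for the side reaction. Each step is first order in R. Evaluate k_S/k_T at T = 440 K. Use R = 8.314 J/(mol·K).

3.16

With equal orders, S_{S/T} = k_S/k_T = (A_S/A_T)·exp[(E_T−E_S)/(RT)].
(E_T−E_S)/(RT) = (80.7−26.1)×10³/(8.314×440) = 54600/3658 = 14.93.
k_S/k_T = (8.33×10^12/8.00×10^18)·exp(14.93) = 1.041×10^-6 × 3.034×10^6 = 3.16.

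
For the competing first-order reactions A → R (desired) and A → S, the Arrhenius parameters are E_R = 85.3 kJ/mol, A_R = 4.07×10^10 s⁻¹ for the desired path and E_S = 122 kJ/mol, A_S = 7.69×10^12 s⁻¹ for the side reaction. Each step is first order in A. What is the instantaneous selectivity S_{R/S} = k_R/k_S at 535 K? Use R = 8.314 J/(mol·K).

20.3

Since both paths have the same order in A, the concentration cancels and S_{R/S} = k_R/k_S = (A_R/A_S)·exp[(E_S−E_R)/(RT)].
(E_S−E_R)/(RT) = (122−85.3)×10³/(8.314×535) = 36700/4448 = 8.251.
k_R/k_S = (4.07×10^10/7.69×10^12)·exp(8.251) = 0.005293 × 3831 = 20.3.
Since E_R < E_S, lowering the temperature improves selectivity toward R.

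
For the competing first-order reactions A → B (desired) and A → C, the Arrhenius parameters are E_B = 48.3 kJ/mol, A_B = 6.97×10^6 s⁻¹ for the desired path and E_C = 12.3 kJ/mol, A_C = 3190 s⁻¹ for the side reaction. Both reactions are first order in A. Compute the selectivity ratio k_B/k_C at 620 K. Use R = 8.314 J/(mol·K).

k_B/k_C = (A_B/A_C)·exp[−(E_B−E_C)/(RT)] = (A_B/A_C)·exp[(E_C−E_B)/(RT)].
(E_C−E_B)/(RT) = (12.3−48.3)×10³/(8.314×620) = -36000/5155 = -6.984.
k_B/k_C = (6.97×10^6/3190)·exp(-6.984) = 2185 × 9.266×10^-4 = 2.02.

2.02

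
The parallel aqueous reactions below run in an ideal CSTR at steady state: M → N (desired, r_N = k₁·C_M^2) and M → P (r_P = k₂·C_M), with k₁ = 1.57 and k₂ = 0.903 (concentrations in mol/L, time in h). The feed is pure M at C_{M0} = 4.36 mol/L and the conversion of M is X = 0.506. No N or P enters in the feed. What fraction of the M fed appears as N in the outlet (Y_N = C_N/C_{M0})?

0.399

Exit C_M = C_{M0}(1−X) = 4.36×0.494 = 2.154 mol/L.
A CSTR operates uniformly at the exit composition, giving r_N = 7.283 and r_P = 1.945 (each k·C_M^n at C_M = 2.154).
Fraction of consumed M going to N: r_N/(r_N+r_P) = 0.7892.
C_N = 0.7892·C_{M0}·X = 0.7892×4.36×0.506 = 1.74 mol/L; Y_N = C_N/C_{M0} = 0.399.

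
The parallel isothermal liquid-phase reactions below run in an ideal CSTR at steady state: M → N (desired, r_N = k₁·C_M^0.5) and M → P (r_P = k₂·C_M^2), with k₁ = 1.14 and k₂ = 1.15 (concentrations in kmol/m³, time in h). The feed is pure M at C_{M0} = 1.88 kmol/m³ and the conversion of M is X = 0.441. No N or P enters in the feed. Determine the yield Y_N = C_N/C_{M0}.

Exit C_M = C_{M0}(1−X) = 1.88×0.559 = 1.051 kmol/m³.
A CSTR operates uniformly at the exit composition, giving r_N = 1.169 and r_P = 1.270 (each k·C_M^n at C_M = 1.051).
Fraction of consumed M going to N: r_N/(r_N+r_P) = 0.4792.
C_N = 0.4792·C_{M0}·X = 0.4792×1.88×0.441 = 0.397 kmol/m³; Y_N = C_N/C_{M0} = 0.211.

0.211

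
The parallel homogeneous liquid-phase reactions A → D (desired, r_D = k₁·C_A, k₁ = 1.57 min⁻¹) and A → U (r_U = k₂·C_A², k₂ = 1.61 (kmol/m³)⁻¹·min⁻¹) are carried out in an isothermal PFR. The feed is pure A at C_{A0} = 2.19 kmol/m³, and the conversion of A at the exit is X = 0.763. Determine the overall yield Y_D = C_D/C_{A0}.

C_A = C_{A0}(1−X) = 0.5190 kmol/m³.
Along a PFR/batch, dC_D/dC_A = −r_D/(r_D+r_U) = −k₁/(k₁+k₂·C_A).
Integrating from C_{A0} to C_A: C_D = (1.57/1.61)·ln[(1.57+1.61·2.19)/(1.57+1.61·0.519)] = 0.9752·ln(5.096/2.406) = 0.7320 kmol/m³.
Y_D = C_D/C_{A0} = 0.7320/2.19 = 0.334.

0.334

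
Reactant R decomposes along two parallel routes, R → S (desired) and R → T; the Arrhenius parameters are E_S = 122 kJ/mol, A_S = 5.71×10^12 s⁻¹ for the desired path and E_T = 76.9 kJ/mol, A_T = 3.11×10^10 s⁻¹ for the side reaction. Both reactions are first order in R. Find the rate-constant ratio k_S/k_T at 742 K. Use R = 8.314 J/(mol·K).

0.123

With equal orders, S_{S/T} = k_S/k_T = (A_S/A_T)·exp[(E_T−E_S)/(RT)].
(E_T−E_S)/(RT) = (76.9−122)×10³/(8.314×742) = -45100/6169 = -7.311.
k_S/k_T = (5.71×10^12/3.11×10^10)·exp(-7.311) = 183.6 × 6.683×10^-4 = 0.123.
Since E_S > E_T, raising the temperature improves selectivity toward S.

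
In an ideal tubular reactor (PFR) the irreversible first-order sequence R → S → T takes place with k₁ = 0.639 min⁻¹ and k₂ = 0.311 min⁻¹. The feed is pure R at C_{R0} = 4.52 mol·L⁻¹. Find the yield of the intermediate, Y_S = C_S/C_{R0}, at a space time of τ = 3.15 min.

For first-order series with pure R initially, C_S(τ) = k₁C_{R0}/(k₂−k₁)·(e^(−k₁τ) − e^(−k₂τ)).
e^(−k₁τ) = e^(−0.639×3.15) = e^(−2.013) = 0.1336; e^(−k₂τ) = e^(−0.9797) = 0.3754.
C_S = 0.639×4.52/(0.311−0.639) × (0.1336−0.3754) = (-8.806)×(-0.2418) = 2.130 mol·L⁻¹.
Y_S = C_S/C_{R0} = 2.130/4.52 = 0.471.

0.471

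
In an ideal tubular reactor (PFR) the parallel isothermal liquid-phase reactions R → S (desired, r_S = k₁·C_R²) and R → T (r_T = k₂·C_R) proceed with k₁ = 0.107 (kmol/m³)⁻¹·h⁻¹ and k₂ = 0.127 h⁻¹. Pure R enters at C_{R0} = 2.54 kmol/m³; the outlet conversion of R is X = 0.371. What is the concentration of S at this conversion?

C_R = C_{R0}(1−X) = 1.598 kmol/m³.
Along a PFR/batch, dC_T/dC_R = −r_T/(r_S+r_T) = −k₂/(k₂+k₁·C_R).
Integrating from C_{R0} to C_R: C_T = (0.127/0.107)·ln[(0.127+0.107·2.54)/(0.127+0.107·1.60)] = 1.187·ln(0.3988/0.2979) = 0.3460 kmol/m³.
Then C_S = (C_{R0}−C_R) − C_T = 0.9423 − 0.3460 = 0.5964 kmol/m³.

0.596 kmol/m³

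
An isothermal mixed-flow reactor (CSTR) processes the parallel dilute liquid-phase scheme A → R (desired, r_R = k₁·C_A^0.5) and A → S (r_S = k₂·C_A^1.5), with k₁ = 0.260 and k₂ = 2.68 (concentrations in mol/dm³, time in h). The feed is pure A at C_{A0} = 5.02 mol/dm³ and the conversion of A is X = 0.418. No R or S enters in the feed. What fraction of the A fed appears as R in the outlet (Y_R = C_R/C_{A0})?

0.0134

Exit C_A = C_{A0}(1−X) = 5.02×0.582 = 2.922 mol/dm³.
A CSTR operates uniformly at the exit composition, giving r_R = 0.4444 and r_S = 13.38 (each k·C_A^n at C_A = 2.922).
Fraction of consumed A going to R: r_R/(r_R+r_S) = 0.03214.
C_R = 0.03214·C_{A0}·X = 0.03214×5.02×0.418 = 0.0674 mol/dm³; Y_R = C_R/C_{A0} = 0.0134.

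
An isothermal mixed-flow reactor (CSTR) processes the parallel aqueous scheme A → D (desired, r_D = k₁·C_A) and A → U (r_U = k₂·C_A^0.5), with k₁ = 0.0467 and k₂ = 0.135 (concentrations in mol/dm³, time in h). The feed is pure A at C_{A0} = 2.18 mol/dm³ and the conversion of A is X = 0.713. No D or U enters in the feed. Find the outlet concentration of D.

0.334 mol/dm³

Exit C_A = C_{A0}(1−X) = 2.18×0.287 = 0.6257 mol/dm³.
In a CSTR the entire volume is at exit conditions, so r_D = 0.0467×0.6257 = 0.02922 and r_U = 0.135×0.6257^0.5 = 0.1068.
Fraction of consumed A going to D: r_D/(r_D+r_U) = 0.2148.
C_D = 0.2148·C_{A0}·X = 0.2148×2.18×0.713 = 0.334 mol/dm³.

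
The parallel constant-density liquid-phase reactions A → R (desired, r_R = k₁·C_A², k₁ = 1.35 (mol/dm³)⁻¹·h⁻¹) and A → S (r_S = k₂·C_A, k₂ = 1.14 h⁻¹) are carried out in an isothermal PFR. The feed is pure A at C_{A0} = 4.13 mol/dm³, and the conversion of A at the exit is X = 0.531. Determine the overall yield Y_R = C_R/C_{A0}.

0.412

C_A = C_{A0}(1−X) = 1.937 mol/dm³.
Along a PFR/batch, dC_S/dC_A = −r_S/(r_R+r_S) = −k₂/(k₂+k₁·C_A).
Integrating from C_{A0} to C_A: C_S = (1.14/1.35)·ln[(1.14+1.35·4.13)/(1.14+1.35·1.94)] = 0.8444·ln(6.715/3.755) = 0.4909 mol/dm³.
Then C_R = (C_{A0}−C_A) − C_S = 2.193 − 0.4909 = 1.702 mol/dm³.
Y_R = C_R/C_{A0} = 1.702/4.13 = 0.412.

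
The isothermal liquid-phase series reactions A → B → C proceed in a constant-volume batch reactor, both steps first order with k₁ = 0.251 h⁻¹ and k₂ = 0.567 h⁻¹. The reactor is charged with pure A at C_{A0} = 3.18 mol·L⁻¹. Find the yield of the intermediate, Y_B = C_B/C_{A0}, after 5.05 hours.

The intermediate concentration in a first-order A→B→C sequence is C_B = k₁C_{A0}(e^(−k₁t) − e^(−k₂t))/(k₂−k₁).
e^(−k₁t) = e^(−0.251×5.05) = e^(−1.268) = 0.2815; e^(−k₂t) = e^(−2.863) = 0.05708.
C_B = 0.251×3.18/(0.567−0.251) × (0.2815−0.05708) = 2.526×0.2244 = 0.5669 mol·L⁻¹.
Y_B = C_B/C_{A0} = 0.5669/3.18 = 0.178.

0.178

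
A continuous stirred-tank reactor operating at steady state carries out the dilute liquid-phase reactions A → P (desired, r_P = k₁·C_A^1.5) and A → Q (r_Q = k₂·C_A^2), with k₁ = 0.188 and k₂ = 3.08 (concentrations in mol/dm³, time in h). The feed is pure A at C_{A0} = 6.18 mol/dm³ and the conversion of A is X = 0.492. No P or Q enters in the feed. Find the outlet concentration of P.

Exit C_A = C_{A0}(1−X) = 6.18×0.508 = 3.139 mol/dm³.
A CSTR operates uniformly at the exit composition, giving r_P = 1.046 and r_Q = 30.36 (each k·C_A^n at C_A = 3.139).
Fraction of consumed A going to P: r_P/(r_P+r_Q) = 0.03330.
C_P = 0.03330·C_{A0}·X = 0.03330×6.18×0.492 = 0.101 mol/dm³.

0.101 mol/dm³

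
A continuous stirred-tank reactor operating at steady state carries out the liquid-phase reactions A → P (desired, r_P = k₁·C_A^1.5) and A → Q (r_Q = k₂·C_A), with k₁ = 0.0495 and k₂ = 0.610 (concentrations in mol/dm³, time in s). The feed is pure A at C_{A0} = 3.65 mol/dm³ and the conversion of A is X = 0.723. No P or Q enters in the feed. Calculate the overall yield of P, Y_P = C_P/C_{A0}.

Exit C_A = C_{A0}(1−X) = 3.65×0.277 = 1.011 mol/dm³.
A CSTR operates uniformly at the exit composition, giving r_P = 0.05032 and r_Q = 0.6167 (each k·C_A^n at C_A = 1.011).
Fraction of consumed A going to P: r_P/(r_P+r_Q) = 0.07544.
C_P = 0.07544·C_{A0}·X = 0.07544×3.65×0.723 = 0.199 mol/dm³; Y_P = C_P/C_{A0} = 0.0545.

0.0545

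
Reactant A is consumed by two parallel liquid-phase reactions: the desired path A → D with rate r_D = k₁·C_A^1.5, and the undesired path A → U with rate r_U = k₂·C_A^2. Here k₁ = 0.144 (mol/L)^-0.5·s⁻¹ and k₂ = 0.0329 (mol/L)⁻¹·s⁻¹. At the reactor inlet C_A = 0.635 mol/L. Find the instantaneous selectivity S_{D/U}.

5.49

S_{D/U} = r_D/r_U = (k₁·C_A^1.5)/(k₂·C_A^2) = (k₁/k₂)·C_A^-0.5.
= (0.144×0.6350^1.5) / (0.0329×0.6350^2) = 0.07287/0.01327 = 5.49.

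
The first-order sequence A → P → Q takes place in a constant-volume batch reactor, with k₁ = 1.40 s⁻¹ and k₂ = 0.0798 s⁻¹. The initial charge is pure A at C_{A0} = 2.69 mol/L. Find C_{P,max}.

2.26 mol/L

Evaluating C_P at t_opt = ln(k₂/k₁)/(k₂−k₁) gives C_{P,max}/C_{A0} = (k₁/k₂)^[k₂/(k₂−k₁)].
= (1.40/0.0798)^(0.0798/(0.0798−1.40)) = (17.54)^(-0.06045) = 0.8410.
C_{P,max} = 0.8410×2.69 = 2.26 mol/L.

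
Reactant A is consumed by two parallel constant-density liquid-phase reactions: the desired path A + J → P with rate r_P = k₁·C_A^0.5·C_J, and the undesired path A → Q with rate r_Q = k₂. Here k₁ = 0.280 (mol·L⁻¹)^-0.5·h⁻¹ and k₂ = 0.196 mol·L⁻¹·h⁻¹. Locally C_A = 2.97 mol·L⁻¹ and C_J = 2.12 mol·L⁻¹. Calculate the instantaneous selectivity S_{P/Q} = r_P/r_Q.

S_{P/Q} = r_P/r_Q = (k₁·C_A^0.5·C_J)/(k₂) = (k₁/k₂)·C_A^0.5·C_J.
= (0.280×2.970^0.5×2.120) / (0.196) = 1.023/0.1960 = 5.22.

5.22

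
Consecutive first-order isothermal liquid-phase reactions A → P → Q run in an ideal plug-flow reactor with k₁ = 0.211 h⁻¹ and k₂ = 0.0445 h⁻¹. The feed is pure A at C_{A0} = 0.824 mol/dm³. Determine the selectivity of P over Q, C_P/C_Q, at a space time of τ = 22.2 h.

For first-order series with pure A initially, C_P(τ) = k₁C_{A0}/(k₂−k₁)·(e^(−k₁τ) − e^(−k₂τ)).
e^(−k₁τ) = e^(−0.211×22.2) = e^(−4.684) = 0.009240; e^(−k₂τ) = e^(−0.9879) = 0.3724.
C_P = 0.211×0.824/(0.0445−0.211) × (0.009240−0.3724) = (-1.044)×(-0.3631) = 0.3792 mol/dm³.
C_A = C_{A0}e^(−k₁τ) = 0.007614 mol/dm³, so C_Q = C_{A0}−C_A−C_P = 0.4372 mol/dm³; C_P/C_Q = 0.867.

0.867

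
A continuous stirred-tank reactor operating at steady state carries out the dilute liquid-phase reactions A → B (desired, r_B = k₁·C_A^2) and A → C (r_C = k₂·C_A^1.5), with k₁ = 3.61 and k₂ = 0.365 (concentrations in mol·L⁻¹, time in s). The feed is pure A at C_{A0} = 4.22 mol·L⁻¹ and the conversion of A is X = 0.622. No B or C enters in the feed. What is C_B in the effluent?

Exit C_A = C_{A0}(1−X) = 4.22×0.378 = 1.595 mol·L⁻¹.
In a CSTR the entire volume is at exit conditions, so r_B = 3.61×1.595^2 = 9.186 and r_C = 0.365×1.595^1.5 = 0.7354.
Fraction of consumed A going to B: r_B/(r_B+r_C) = 0.9259.
C_B = 0.9259·C_{A0}·X = 0.9259×4.22×0.622 = 2.43 mol·L⁻¹.

2.43 mol·L⁻¹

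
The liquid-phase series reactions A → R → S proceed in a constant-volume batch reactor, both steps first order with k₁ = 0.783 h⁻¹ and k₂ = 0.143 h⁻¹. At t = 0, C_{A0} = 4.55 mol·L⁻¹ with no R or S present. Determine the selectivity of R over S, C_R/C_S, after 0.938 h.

12.9

The intermediate concentration in a first-order A→B→C sequence is C_R = k₁C_{A0}(e^(−k₁t) − e^(−k₂t))/(k₂−k₁).
e^(−k₁t) = e^(−0.783×0.938) = e^(−0.7345) = 0.4798; e^(−k₂t) = e^(−0.1341) = 0.8745.
C_R = 0.783×4.55/(0.143−0.783) × (0.4798−0.8745) = (-5.567)×(-0.3947) = 2.197 mol·L⁻¹.
C_A = C_{A0}e^(−k₁t) = 2.183 mol·L⁻¹, so C_S = C_{A0}−C_A−C_R = 0.1699 mol·L⁻¹; C_R/C_S = 12.9.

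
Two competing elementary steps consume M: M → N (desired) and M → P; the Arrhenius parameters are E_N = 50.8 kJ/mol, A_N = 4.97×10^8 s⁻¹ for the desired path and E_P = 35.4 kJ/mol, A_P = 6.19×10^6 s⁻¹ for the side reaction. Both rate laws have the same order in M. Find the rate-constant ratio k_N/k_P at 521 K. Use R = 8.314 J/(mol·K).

Since both paths have the same order in M, the concentration cancels and S_{N/P} = k_N/k_P = (A_N/A_P)·exp[(E_P−E_N)/(RT)].
(E_P−E_N)/(RT) = (35.4−50.8)×10³/(8.314×521) = -15400/4332 = -3.555.
k_N/k_P = (4.97×10^8/6.19×10^6)·exp(-3.555) = 80.29 × 0.02857 = 2.29.
Since E_N > E_P, raising the temperature improves selectivity toward N.

2.29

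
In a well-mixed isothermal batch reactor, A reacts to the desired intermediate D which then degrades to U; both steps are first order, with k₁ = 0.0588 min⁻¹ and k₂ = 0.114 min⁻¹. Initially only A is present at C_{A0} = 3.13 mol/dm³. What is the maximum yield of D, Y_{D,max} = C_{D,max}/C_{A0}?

0.255

For a first-order series the maximum intermediate yield is C_{D,max}/C_{A0} = (k₁/k₂)^[k₂/(k₂−k₁)].
= (0.0588/0.114)^(0.114/(0.114−0.0588)) = (0.5158)^(2.065) = 0.2548.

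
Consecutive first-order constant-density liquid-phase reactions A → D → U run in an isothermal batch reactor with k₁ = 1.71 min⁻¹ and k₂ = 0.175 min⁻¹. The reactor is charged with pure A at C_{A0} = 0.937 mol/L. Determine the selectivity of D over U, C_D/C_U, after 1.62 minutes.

Solving the coupled first-order balances gives C_D(t) = [k₁/(k₂−k₁)]·C_{A0}·(e^(−k₁t) − e^(−k₂t)).
e^(−k₁t) = e^(−1.71×1.62) = e^(−2.770) = 0.06265; e^(−k₂t) = e^(−0.2835) = 0.7531.
C_D = 1.71×0.937/(0.175−1.71) × (0.06265−0.7531) = (-1.044)×(-0.6905) = 0.7208 mol/L.
C_A = C_{A0}e^(−k₁t) = 0.05870 mol/L, so C_U = C_{A0}−C_A−C_D = 0.1575 mol/L; C_D/C_U = 4.57.

4.57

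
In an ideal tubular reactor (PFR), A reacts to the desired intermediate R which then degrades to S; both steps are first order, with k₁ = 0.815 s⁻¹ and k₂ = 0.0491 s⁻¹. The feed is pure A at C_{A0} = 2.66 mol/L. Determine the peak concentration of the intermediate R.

At the optimum, C_{R,max}/C_{A0} = (k₁/k₂)^[k₂/(k₂−k₁)].
= (0.815/0.0491)^(0.0491/(0.0491−0.815)) = (16.60)^(-0.06411) = 0.8352.
C_{R,max} = 0.8352×2.66 = 2.22 mol/L.

2.22 mol/L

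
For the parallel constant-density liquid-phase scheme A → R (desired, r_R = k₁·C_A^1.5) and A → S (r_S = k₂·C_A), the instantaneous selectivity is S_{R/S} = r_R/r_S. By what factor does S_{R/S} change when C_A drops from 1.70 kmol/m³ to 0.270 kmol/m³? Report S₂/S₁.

0.399

S_{R/S} = (k₁/k₂)·C_A^0.5, so S₂/S₁ = (C_{A,2}/C_{A,1})^0.5.
= (0.270/1.70)^0.5 = (0.1588)^0.5 = 0.399.
Selectivity toward R falls as C_A falls — high-concentration operation is favoured.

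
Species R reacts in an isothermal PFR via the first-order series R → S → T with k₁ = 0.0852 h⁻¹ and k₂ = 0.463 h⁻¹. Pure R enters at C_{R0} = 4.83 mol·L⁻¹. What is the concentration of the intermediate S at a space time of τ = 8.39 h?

Solving the coupled first-order balances gives C_S(τ) = [k₁/(k₂−k₁)]·C_{R0}·(e^(−k₁τ) − e^(−k₂τ)).
e^(−k₁τ) = e^(−0.0852×8.39) = e^(−0.7148) = 0.4893; e^(−k₂τ) = e^(−3.885) = 0.02056.
C_S = 0.0852×4.83/(0.463−0.0852) × (0.4893−0.02056) = 1.089×0.4687 = 0.5105 mol·L⁻¹.

0.511 mol·L⁻¹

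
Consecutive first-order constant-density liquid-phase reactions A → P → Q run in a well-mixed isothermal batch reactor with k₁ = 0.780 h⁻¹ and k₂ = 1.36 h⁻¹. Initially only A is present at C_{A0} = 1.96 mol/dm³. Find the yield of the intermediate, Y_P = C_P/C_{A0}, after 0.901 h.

0.271

Solving the coupled first-order balances gives C_P(t) = [k₁/(k₂−k₁)]·C_{A0}·(e^(−k₁t) − e^(−k₂t)).
e^(−k₁t) = e^(−0.780×0.901) = e^(−0.7028) = 0.4952; e^(−k₂t) = e^(−1.225) = 0.2937.
C_P = 0.780×1.96/(1.36−0.780) × (0.4952−0.2937) = 2.636×0.2016 = 0.5313 mol/dm³.
Y_P = C_P/C_{A0} = 0.5313/1.96 = 0.271.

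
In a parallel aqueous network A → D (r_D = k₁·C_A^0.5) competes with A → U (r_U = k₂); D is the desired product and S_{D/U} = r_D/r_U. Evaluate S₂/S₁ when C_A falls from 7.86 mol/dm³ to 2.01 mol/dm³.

0.506

S_{D/U} = (k₁/k₂)·C_A^0.5, so S₂/S₁ = (C_{A,2}/C_{A,1})^0.5.
= (2.01/7.86)^0.5 = (0.2557)^0.5 = 0.506.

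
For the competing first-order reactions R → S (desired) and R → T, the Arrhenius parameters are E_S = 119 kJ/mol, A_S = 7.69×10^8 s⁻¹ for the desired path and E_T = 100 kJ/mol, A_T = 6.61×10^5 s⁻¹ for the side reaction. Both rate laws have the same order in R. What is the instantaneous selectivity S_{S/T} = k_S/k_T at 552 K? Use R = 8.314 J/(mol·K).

With equal orders, S_{S/T} = k_S/k_T = (A_S/A_T)·exp[(E_T−E_S)/(RT)].
(E_T−E_S)/(RT) = (100−119)×10³/(8.314×552) = -19000/4589 = -4.140.
k_S/k_T = (7.69×10^8/6.61×10^5)·exp(-4.140) = 1163 × 0.01592 = 18.5.

18.5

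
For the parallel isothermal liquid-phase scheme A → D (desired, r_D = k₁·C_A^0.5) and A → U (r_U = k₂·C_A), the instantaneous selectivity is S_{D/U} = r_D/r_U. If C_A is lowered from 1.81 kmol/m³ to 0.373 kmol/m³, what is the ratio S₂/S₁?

S_{D/U} = (k₁/k₂)·C_A^-0.5, so S₂/S₁ = (C_{A,2}/C_{A,1})^-0.5.
= (0.373/1.81)^(-0.5) = (0.2061)^(-0.5) = 2.20.
Selectivity toward D rises as C_A falls — low-concentration operation is favoured.

2.20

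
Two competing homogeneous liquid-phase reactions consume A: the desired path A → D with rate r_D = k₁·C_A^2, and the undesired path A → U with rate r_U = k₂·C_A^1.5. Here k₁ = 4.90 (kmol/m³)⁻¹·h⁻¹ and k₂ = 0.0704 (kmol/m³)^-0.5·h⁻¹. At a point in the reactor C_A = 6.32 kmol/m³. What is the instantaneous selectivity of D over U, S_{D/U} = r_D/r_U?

S_{D/U} = r_D/r_U = (k₁·C_A^2)/(k₂·C_A^1.5) = (k₁/k₂)·C_A^0.5.
= (4.90×6.320^2) / (0.0704×6.320^1.5) = 195.7/1.119 = 175.
Since the desired path is higher order in A, keeping C_A high (PFR or concentrated feed) favours D.

175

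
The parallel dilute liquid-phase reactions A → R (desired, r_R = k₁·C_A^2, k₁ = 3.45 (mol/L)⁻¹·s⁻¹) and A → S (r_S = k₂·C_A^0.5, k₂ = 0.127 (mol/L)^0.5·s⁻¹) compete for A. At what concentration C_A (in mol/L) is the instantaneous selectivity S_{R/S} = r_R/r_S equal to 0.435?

S_{R/S} = (k₁/k₂)·C_A^1.5 ⇒ C_A = (S·k₂/k₁)^(1/1.5).
= (0.435×0.127/3.45)^(0.6667) = (0.01601)^(0.6667) = 0.0635 mol/L.

0.0635 mol/L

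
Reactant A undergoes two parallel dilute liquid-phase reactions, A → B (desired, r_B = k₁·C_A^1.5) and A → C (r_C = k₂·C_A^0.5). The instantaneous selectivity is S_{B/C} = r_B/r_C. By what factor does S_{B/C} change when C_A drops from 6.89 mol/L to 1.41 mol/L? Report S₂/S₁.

S_{B/C} = (k₁/k₂)·C_A, so S₂/S₁ = (C_{A,2}/C_{A,1}).
= 1.41/6.89 = 0.205.
Selectivity toward B falls as C_A falls — high-concentration operation is favoured.

0.205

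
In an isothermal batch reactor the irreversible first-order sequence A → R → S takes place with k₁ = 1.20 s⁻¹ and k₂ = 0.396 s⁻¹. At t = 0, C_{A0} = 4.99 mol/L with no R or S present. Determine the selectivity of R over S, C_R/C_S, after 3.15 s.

Solving the coupled first-order balances gives C_R(t) = [k₁/(k₂−k₁)]·C_{A0}·(e^(−k₁t) − e^(−k₂t)).
e^(−k₁t) = e^(−1.20×3.15) = e^(−3.780) = 0.02282; e^(−k₂t) = e^(−1.247) = 0.2873.
C_R = 1.20×4.99/(0.396−1.20) × (0.02282−0.2873) = (-7.448)×(-0.2644) = 1.969 mol/L.
C_A = C_{A0}e^(−k₁t) = 0.1139 mol/L, so C_S = C_{A0}−C_A−C_R = 2.907 mol/L; C_R/C_S = 0.678.

0.678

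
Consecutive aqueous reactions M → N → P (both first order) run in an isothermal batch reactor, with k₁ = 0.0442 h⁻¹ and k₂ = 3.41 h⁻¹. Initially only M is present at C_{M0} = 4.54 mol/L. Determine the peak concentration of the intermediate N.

For a first-order series the maximum intermediate yield is C_{N,max}/C_{M0} = (k₁/k₂)^[k₂/(k₂−k₁)].
= (0.0442/3.41)^(3.41/(3.41−0.0442)) = (0.01296)^(1.013) = 0.01224.
C_{N,max} = 0.01224×4.54 = 0.0556 mol/L.

0.0556 mol/L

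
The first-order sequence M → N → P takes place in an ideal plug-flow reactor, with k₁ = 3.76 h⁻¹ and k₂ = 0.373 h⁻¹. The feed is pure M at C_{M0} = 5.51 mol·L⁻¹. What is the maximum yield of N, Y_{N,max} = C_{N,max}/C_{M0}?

0.775

At the optimum, C_{N,max}/C_{M0} = (k₁/k₂)^[k₂/(k₂−k₁)].
= (3.76/0.373)^(0.373/(0.373−3.76)) = (10.08)^(-0.1101) = 0.7753.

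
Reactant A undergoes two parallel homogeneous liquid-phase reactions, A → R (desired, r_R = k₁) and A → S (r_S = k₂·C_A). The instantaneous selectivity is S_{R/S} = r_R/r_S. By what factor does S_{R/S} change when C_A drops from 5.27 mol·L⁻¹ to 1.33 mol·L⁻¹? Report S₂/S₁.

S_{R/S} = (k₁/k₂)·C_A⁻¹, so S₂/S₁ = (C_{A,2}/C_{A,1})⁻¹.
= 5.27/1.33 = 3.96.

3.96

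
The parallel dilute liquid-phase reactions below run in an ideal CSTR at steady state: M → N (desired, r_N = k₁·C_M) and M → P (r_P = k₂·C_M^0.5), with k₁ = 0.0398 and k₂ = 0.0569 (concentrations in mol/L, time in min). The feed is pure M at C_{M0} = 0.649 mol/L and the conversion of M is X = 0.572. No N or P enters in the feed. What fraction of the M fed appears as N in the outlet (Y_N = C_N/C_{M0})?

Exit C_M = C_{M0}(1−X) = 0.649×0.428 = 0.2778 mol/L.
A CSTR operates uniformly at the exit composition, giving r_N = 0.01106 and r_P = 0.02999 (each k·C_M^n at C_M = 0.2778).
Fraction of consumed M going to N: r_N/(r_N+r_P) = 0.2694.
C_N = 0.2694·C_{M0}·X = 0.2694×0.649×0.572 = 0.1000 mol/L; Y_N = C_N/C_{M0} = 0.154.

0.154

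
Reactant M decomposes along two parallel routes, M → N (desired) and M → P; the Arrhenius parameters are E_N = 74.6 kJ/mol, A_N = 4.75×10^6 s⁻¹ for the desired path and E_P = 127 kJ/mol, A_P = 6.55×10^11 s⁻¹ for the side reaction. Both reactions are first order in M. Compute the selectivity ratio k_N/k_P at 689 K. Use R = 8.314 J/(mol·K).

0.0681

Since both paths have the same order in M, the concentration cancels and S_{N/P} = k_N/k_P = (A_N/A_P)·exp[(E_P−E_N)/(RT)].
(E_P−E_N)/(RT) = (127−74.6)×10³/(8.314×689) = 52400/5728 = 9.147.
k_N/k_P = (4.75×10^6/6.55×10^11)·exp(9.147) = 7.252×10^-6 × 9391 = 0.0681.
Since E_N < E_P, lowering the temperature improves selectivity toward N.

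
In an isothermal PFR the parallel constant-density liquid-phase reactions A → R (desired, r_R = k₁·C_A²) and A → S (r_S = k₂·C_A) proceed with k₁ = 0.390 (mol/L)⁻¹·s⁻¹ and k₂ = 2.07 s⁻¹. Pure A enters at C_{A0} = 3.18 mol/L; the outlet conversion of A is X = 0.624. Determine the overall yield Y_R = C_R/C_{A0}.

0.180

C_A = C_{A0}(1−X) = 1.196 mol/L.
Along a PFR/batch, dC_S/dC_A = −r_S/(r_R+r_S) = −k₂/(k₂+k₁·C_A).
Integrating from C_{A0} to C_A: C_S = (2.07/0.390)·ln[(2.07+0.390·3.18)/(2.07+0.390·1.20)] = 5.308·ln(3.310/2.536) = 1.413 mol/L.
Then C_R = (C_{A0}−C_A) − C_S = 1.984 − 1.413 = 0.5709 mol/L.
Y_R = C_R/C_{A0} = 0.5709/3.18 = 0.180.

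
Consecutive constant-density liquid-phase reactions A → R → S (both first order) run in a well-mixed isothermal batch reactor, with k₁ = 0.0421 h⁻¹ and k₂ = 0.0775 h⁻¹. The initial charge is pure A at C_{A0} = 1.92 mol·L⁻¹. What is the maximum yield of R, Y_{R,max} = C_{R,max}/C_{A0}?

0.263

At the optimum, C_{R,max}/C_{A0} = (k₁/k₂)^[k₂/(k₂−k₁)].
= (0.0421/0.0775)^(0.0775/(0.0775−0.0421)) = (0.5432)^(2.189) = 0.2629.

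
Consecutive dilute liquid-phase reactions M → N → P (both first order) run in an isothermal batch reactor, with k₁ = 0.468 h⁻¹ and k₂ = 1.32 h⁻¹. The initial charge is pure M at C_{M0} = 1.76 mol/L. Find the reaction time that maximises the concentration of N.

1.22 h

The intermediate peaks when r₁ = r₂, i.e. k₁e^(−k₁t) = k₂e^(−k₂t), giving t_opt = ln(k₂/k₁)/(k₂−k₁).
= ln(1.32/0.468)/(1.32−0.468) = ln(2.821)/0.8520 = 1.037/0.8520 = 1.22 h.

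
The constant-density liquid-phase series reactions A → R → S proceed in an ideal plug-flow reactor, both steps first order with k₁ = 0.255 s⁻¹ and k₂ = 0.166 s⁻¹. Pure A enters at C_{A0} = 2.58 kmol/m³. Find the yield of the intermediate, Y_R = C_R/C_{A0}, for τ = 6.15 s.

For first-order series with pure A initially, C_R(τ) = k₁C_{A0}/(k₂−k₁)·(e^(−k₁τ) − e^(−k₂τ)).
e^(−k₁τ) = e^(−0.255×6.15) = e^(−1.568) = 0.2084; e^(−k₂τ) = e^(−1.021) = 0.3603.
C_R = 0.255×2.58/(0.166−0.255) × (0.2084−0.3603) = (-7.392)×(-0.1519) = 1.123 kmol/m³.
Y_R = C_R/C_{A0} = 1.123/2.58 = 0.435.

0.435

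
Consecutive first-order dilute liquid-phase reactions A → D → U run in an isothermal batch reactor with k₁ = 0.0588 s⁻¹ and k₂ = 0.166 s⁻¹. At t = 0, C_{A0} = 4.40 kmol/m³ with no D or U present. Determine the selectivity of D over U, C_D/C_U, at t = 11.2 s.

Solving the coupled first-order balances gives C_D(t) = [k₁/(k₂−k₁)]·C_{A0}·(e^(−k₁t) − e^(−k₂t)).
e^(−k₁t) = e^(−0.0588×11.2) = e^(−0.6586) = 0.5176; e^(−k₂t) = e^(−1.859) = 0.1558.
C_D = 0.0588×4.40/(0.166−0.0588) × (0.5176−0.1558) = 2.413×0.3618 = 0.8732 kmol/m³.
C_A = C_{A0}e^(−k₁t) = 2.277 kmol/m³, so C_U = C_{A0}−C_A−C_D = 1.249 kmol/m³; C_D/C_U = 0.699.

0.699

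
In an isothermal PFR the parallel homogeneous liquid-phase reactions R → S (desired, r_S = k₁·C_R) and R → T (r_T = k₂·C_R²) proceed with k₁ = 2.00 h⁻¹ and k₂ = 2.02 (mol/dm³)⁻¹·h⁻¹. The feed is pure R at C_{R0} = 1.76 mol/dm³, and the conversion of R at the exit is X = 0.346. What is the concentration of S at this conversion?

C_R = C_{R0}(1−X) = 1.151 mol/dm³.
Along a PFR/batch, dC_S/dC_R = −r_S/(r_S+r_T) = −k₁/(k₁+k₂·C_R).
Integrating from C_{R0} to C_R: C_S = (2.00/2.02)·ln[(2.00+2.02·1.76)/(2.00+2.02·1.15)] = 0.9901·ln(5.555/4.325) = 0.2478 mol/dm³.

0.248 mol/dm³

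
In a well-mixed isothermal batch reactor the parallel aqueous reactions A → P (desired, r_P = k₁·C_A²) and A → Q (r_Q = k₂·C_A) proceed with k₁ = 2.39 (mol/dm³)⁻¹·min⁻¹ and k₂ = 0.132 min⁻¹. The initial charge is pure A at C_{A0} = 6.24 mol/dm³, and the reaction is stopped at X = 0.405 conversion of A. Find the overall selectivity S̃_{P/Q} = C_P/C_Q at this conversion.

C_A = C_{A0}(1−X) = 3.713 mol/dm³.
Along a PFR/batch, dC_Q/dC_A = −r_Q/(r_P+r_Q) = −k₂/(k₂+k₁·C_A).
Integrating from C_{A0} to C_A: C_Q = (0.132/2.39)·ln[(0.132+2.39·6.24)/(0.132+2.39·3.71)] = 0.05523·ln(15.05/9.006) = 0.02835 mol/dm³.
Then C_P = (C_{A0}−C_A) − C_Q = 2.527 − 0.02835 = 2.499 mol/dm³.
S̃_{P/Q} = C_P/C_Q = 2.499/0.02835 = 88.2.

88.2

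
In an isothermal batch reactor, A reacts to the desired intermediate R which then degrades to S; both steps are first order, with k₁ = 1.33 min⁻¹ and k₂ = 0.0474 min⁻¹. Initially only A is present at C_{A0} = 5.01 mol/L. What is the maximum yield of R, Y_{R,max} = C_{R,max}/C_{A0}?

Evaluating C_R at t_opt = ln(k₂/k₁)/(k₂−k₁) gives C_{R,max}/C_{A0} = (k₁/k₂)^[k₂/(k₂−k₁)].
= (1.33/0.0474)^(0.0474/(0.0474−1.33)) = (28.06)^(-0.03696) = 0.8841.

0.884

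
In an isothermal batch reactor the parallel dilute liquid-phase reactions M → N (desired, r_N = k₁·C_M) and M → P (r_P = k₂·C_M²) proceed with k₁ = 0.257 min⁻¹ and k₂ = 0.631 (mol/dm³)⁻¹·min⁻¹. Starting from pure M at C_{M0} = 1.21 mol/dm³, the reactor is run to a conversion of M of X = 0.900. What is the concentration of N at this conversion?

C_M = C_{M0}(1−X) = 0.1210 mol/dm³.
Along a PFR/batch, dC_N/dC_M = −r_N/(r_N+r_P) = −k₁/(k₁+k₂·C_M).
Integrating from C_{M0} to C_M: C_N = (0.257/0.631)·ln[(0.257+0.631·1.21)/(0.257+0.631·0.121)] = 0.4073·ln(1.021/0.3334) = 0.4557 mol/dm³.

0.456 mol/dm³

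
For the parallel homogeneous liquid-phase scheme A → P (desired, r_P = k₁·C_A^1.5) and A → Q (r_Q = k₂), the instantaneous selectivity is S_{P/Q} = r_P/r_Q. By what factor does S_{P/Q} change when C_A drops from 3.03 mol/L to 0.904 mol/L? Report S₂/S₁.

S_{P/Q} = (k₁/k₂)·C_A^1.5, so S₂/S₁ = (C_{A,2}/C_{A,1})^1.5.
= (0.904/3.03)^1.5 = (0.2983)^1.5 = 0.163.
Selectivity toward P falls as C_A falls — high-concentration operation is favoured.

0.163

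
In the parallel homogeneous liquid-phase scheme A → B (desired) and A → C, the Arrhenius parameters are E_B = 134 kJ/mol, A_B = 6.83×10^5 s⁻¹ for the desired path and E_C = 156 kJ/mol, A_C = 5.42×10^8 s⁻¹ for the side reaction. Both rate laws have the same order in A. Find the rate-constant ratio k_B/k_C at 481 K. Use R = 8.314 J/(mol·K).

k_B/k_C = (A_B/A_C)·exp[−(E_B−E_C)/(RT)] = (A_B/A_C)·exp[(E_C−E_B)/(RT)].
(E_C−E_B)/(RT) = (156−134)×10³/(8.314×481) = 22000/3999 = 5.501.
k_B/k_C = (6.83×10^5/5.42×10^8)·exp(5.501) = 0.001260 × 245.0 = 0.309.
Since E_B < E_C, lowering the temperature improves selectivity toward B.

0.309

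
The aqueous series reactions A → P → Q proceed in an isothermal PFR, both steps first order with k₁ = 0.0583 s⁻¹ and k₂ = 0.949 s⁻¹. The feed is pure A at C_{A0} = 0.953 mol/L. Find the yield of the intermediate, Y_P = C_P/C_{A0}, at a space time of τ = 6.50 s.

0.0447

Solving the coupled first-order balances gives C_P(τ) = [k₁/(k₂−k₁)]·C_{A0}·(e^(−k₁τ) − e^(−k₂τ)).
e^(−k₁τ) = e^(−0.0583×6.50) = e^(−0.3790) = 0.6846; e^(−k₂τ) = e^(−6.168) = 0.002094.
C_P = 0.0583×0.953/(0.949−0.0583) × (0.6846−0.002094) = 0.06238×0.6825 = 0.04257 mol/L.
Y_P = C_P/C_{A0} = 0.04257/0.953 = 0.0447.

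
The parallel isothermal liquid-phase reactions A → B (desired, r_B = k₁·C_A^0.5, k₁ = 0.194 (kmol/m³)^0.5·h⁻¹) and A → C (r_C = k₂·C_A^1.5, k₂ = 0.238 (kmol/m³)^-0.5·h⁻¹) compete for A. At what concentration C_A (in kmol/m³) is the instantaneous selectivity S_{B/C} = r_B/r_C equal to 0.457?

1.78 kmol/m³

S_{B/C} = (k₁/k₂)·C_A⁻¹ ⇒ C_A = (S·k₂/k₁)^(-1).
= (0.457×0.238/0.194)^(-1) = (0.5606)^(-1) = 1.78 kmol/m³.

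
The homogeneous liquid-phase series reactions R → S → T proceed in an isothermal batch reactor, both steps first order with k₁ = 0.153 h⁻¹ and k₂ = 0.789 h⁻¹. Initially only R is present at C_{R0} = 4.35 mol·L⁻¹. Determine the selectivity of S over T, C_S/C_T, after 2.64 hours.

For first-order series with pure R initially, C_S(t) = k₁C_{R0}/(k₂−k₁)·(e^(−k₁t) − e^(−k₂t)).
e^(−k₁t) = e^(−0.153×2.64) = e^(−0.4039) = 0.6677; e^(−k₂t) = e^(−2.083) = 0.1246.
C_S = 0.153×4.35/(0.789−0.153) × (0.6677−0.1246) = 1.046×0.5431 = 0.5684 mol·L⁻¹.
C_R = C_{R0}e^(−k₁t) = 2.904 mol·L⁻¹, so C_T = C_{R0}−C_R−C_S = 0.8771 mol·L⁻¹; C_S/C_T = 0.648.

0.648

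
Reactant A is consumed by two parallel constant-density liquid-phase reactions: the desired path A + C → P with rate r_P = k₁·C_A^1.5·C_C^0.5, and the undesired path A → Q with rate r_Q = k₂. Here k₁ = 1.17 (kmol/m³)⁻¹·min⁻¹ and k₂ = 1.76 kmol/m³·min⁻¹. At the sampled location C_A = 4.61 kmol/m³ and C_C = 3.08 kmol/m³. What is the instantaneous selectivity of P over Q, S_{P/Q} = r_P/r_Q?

S_{P/Q} = r_P/r_Q = (k₁·C_A^1.5·C_C^0.5)/(k₂) = (k₁/k₂)·C_A^1.5·C_C^0.5.
= (1.17×4.610^1.5×3.080^0.5) / (1.76) = 20.32/1.760 = 11.5.
Since the desired path is higher order in A, keeping C_A high (PFR or concentrated feed) favours P.

11.5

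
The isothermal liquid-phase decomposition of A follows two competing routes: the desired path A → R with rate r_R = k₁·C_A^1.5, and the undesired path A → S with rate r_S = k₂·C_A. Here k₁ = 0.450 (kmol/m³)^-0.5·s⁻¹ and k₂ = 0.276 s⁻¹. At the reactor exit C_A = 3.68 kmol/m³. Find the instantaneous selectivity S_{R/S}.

3.13

S_{R/S} = r_R/r_S = (k₁·C_A^1.5)/(k₂·C_A) = (k₁/k₂)·C_A^0.5.
= (0.450×3.680^1.5) / (0.276×3.680) = 3.177/1.016 = 3.13.
Since the desired path is higher order in A, keeping C_A high (PFR or concentrated feed) favours R.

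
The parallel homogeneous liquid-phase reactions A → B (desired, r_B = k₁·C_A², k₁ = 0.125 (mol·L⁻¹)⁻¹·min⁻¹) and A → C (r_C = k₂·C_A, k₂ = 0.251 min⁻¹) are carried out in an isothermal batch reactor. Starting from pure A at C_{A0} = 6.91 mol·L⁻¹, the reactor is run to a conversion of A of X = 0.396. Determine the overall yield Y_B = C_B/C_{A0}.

0.290

C_A = C_{A0}(1−X) = 4.174 mol·L⁻¹.
Along a PFR/batch, dC_C/dC_A = −r_C/(r_B+r_C) = −k₂/(k₂+k₁·C_A).
Integrating from C_{A0} to C_A: C_C = (0.251/0.125)·ln[(0.251+0.125·6.91)/(0.251+0.125·4.17)] = 2.008·ln(1.115/0.7727) = 0.7359 mol·L⁻¹.
Then C_B = (C_{A0}−C_A) − C_C = 2.736 − 0.7359 = 2.000 mol·L⁻¹.
Y_B = C_B/C_{A0} = 2.000/6.91 = 0.290.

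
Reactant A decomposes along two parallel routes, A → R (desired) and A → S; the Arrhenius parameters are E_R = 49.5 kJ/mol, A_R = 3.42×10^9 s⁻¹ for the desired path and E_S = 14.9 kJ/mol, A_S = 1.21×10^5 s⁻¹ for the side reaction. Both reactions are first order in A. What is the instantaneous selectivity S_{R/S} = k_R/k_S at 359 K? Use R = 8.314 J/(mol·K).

0.261

k_R/k_S = (A_R/A_S)·exp[−(E_R−E_S)/(RT)] = (A_R/A_S)·exp[(E_S−E_R)/(RT)].
(E_S−E_R)/(RT) = (14.9−49.5)×10³/(8.314×359) = -34600/2985 = -11.59.
k_R/k_S = (3.42×10^9/1.21×10^5)·exp(-11.59) = 28264 × 9.236×10^-6 = 0.261.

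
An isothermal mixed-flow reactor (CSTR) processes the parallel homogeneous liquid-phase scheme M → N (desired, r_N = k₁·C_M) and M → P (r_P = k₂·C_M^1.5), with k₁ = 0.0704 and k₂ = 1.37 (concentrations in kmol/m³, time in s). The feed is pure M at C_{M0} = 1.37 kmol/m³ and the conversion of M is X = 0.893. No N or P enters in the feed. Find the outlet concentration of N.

0.145 kmol/m³

Exit C_M = C_{M0}(1−X) = 1.37×0.107 = 0.1466 kmol/m³.
In a CSTR the entire volume is at exit conditions, so r_N = 0.0704×0.1466 = 0.01032 and r_P = 1.37×0.1466^1.5 = 0.07689.
Fraction of consumed M going to N: r_N/(r_N+r_P) = 0.1183.
C_N = 0.1183·C_{M0}·X = 0.1183×1.37×0.893 = 0.145 kmol/m³.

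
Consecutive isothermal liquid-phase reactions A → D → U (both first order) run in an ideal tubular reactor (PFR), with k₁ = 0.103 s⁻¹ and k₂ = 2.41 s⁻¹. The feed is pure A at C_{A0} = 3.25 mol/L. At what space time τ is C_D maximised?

1.37 s

For first-order series the maximum of C_D occurs at τ_opt = ln(k₂/k₁)/(k₂−k₁).
= ln(2.41/0.103)/(2.41−0.103) = ln(23.40)/2.307 = 3.153/2.307 = 1.37 s.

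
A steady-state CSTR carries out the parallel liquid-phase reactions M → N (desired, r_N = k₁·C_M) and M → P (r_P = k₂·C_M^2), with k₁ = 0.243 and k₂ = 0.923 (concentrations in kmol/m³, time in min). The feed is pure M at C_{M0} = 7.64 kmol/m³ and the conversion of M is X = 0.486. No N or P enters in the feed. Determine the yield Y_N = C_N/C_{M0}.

Exit C_M = C_{M0}(1−X) = 7.64×0.514 = 3.927 kmol/m³.
Rates in a CSTR are evaluated at the outlet concentration: r_N = 0.243×3.927 = 0.9543, r_P = 0.923×3.927^2 = 14.23.
Fraction of consumed M going to N: r_N/(r_N+r_P) = 0.06283.
C_N = 0.06283·C_{M0}·X = 0.06283×7.64×0.486 = 0.233 kmol/m³; Y_N = C_N/C_{M0} = 0.0305.

0.0305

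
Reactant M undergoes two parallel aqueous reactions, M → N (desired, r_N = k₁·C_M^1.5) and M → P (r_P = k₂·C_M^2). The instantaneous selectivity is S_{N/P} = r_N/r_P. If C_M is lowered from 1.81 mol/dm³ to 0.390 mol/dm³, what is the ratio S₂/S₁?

S_{N/P} = (k₁/k₂)·C_M^-0.5, so S₂/S₁ = (C_{M,2}/C_{M,1})^-0.5.
= (0.390/1.81)^(-0.5) = (0.2155)^(-0.5) = 2.15.

2.15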